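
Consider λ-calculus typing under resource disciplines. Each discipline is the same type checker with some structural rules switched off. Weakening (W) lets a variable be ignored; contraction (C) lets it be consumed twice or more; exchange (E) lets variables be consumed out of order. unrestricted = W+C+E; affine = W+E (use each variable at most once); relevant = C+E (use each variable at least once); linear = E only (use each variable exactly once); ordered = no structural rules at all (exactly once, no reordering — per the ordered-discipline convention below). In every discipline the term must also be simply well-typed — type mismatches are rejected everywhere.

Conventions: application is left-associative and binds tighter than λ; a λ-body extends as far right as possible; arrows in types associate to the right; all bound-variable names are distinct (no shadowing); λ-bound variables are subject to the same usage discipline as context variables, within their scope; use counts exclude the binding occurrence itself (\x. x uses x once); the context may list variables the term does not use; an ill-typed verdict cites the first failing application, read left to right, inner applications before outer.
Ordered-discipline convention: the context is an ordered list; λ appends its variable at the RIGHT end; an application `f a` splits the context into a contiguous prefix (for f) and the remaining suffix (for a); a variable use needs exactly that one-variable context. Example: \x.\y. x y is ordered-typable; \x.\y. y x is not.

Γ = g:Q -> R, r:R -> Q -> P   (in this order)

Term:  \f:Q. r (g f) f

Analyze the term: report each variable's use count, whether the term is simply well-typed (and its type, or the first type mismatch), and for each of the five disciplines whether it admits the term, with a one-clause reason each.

variable uses: g=1; r=1; f (bound)=2
order of uses: r, g, f, f
typing: the term checks, with type Q -> P
ordered: ✗, repeated use of f ×2
linear: ✗, repeated use of f ×2
affine: ✗, repeated use of f ×2
relevant: ✓, g, r, f: all used, weakening unneeded
unrestricted: ✓, typability at Q -> P is all that's needed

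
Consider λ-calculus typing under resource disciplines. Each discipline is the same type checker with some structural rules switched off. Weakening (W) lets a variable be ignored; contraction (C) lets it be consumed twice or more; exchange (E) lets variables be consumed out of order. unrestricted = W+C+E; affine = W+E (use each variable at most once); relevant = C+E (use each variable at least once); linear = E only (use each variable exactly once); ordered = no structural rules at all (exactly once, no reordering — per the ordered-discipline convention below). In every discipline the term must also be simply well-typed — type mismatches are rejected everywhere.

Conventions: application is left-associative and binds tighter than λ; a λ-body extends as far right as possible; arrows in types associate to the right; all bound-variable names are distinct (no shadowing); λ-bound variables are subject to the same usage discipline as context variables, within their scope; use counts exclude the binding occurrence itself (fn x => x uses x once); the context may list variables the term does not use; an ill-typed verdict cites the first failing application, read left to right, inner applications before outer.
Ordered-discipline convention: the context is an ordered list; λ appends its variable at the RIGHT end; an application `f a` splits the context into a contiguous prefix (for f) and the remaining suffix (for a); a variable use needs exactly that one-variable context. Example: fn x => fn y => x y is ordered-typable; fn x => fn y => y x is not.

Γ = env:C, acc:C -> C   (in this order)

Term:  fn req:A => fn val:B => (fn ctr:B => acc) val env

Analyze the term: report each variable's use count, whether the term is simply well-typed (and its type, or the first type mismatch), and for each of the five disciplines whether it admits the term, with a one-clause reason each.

usage: env: 1, acc: 1, req (bound): 0, val (bound): 1, ctr (bound): 0
use order (left to right): acc, val, env
typing: well-typed at A -> B -> C
ordered: ✗ — needs weakening: req, ctr unused
linear: ✗ — needs weakening: req, ctr unused
affine: ✓ — at most one use each (env, acc, req, val, ctr)
relevant: ✗ — needs weakening: req, ctr unused
unrestricted: ✓ — well-typed at A -> B -> C; no restrictions here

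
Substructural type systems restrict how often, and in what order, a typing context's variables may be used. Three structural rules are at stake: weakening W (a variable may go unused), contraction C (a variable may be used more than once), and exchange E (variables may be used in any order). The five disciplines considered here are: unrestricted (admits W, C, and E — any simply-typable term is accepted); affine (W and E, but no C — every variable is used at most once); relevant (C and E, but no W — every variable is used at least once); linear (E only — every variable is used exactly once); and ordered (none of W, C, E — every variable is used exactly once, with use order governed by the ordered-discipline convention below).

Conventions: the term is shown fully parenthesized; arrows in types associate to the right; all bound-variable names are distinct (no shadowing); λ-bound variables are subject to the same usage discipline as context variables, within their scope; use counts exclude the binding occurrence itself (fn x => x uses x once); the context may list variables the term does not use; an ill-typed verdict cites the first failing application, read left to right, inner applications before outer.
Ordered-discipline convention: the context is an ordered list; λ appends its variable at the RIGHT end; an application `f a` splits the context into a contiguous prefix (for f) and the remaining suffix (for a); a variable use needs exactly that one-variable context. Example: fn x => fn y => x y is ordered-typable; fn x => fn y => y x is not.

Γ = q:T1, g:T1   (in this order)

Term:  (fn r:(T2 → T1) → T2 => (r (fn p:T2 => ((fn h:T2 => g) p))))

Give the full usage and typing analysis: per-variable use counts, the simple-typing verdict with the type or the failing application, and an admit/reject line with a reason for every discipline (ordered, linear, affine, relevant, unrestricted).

variable uses: q ×0; g ×1; r (bound) ×1; p (bound) ×1; h (bound) ×0
use order (left to right): r, g, p
typing: ✓ — ((T2 → T1) → T2) → T2
ordered ✗ (q, h never used (weakening))
linear ✗ (q, h never used (weakening))
affine ✓ (at most one use each (q, g, r, p, h))
relevant ✗ (q, h never used (weakening))
unrestricted ✓ (simply typable at ((T2 → T1) → T2) → T2; W, C, E all held)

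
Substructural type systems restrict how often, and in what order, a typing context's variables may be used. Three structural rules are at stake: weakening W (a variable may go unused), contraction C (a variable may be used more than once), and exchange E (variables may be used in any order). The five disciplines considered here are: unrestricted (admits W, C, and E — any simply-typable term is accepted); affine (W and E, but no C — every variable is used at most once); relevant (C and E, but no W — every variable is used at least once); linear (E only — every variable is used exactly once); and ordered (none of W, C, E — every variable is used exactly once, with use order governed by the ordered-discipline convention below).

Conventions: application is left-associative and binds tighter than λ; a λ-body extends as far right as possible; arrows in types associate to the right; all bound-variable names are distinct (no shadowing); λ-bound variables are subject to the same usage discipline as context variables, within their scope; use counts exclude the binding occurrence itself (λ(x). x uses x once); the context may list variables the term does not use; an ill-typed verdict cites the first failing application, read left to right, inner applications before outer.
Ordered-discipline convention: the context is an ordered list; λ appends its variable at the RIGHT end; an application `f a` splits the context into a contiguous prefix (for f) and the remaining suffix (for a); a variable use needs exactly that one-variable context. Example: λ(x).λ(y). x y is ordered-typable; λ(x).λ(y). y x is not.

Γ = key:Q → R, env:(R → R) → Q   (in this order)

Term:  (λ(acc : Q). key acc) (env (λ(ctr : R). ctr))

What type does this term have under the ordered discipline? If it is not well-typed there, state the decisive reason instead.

term : R
usage: key: 1×, env: 1×, acc [bound]: 1×, ctr [bound]: 1×
order of uses: key, acc, env, ctr
typing: ✓ — R
all disciplines: ordered ✓, linear ✓, affine ✓, relevant ✓, unrestricted ✓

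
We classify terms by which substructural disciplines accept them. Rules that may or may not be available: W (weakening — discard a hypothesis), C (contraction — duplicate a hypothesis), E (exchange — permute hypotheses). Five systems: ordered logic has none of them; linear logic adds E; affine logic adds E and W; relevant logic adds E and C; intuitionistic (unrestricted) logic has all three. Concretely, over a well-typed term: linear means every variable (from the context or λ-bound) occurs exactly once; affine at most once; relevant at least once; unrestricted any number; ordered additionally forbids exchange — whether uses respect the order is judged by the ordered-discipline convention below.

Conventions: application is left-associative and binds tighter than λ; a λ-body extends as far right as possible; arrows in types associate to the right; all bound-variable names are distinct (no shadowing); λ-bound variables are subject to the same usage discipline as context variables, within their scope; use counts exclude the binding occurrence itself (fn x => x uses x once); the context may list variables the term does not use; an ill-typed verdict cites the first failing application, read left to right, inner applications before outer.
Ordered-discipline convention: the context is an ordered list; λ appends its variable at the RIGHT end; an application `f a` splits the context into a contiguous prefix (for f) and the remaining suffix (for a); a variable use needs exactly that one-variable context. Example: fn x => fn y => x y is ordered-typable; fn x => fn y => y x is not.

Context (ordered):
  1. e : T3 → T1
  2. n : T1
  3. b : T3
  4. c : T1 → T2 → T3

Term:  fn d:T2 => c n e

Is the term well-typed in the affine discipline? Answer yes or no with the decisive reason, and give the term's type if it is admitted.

no — the type mismatch rejects it
usage: e: 1, n: 1, b: 0, c: 1, d (bound): 0
left-to-right use order: c, n, e
typing: ill-typed: argument of type T3 → T1 where T2 is required
all disciplines: ordered ✗ · linear ✗ · affine ✗ · relevant ✗ · unrestricted ✗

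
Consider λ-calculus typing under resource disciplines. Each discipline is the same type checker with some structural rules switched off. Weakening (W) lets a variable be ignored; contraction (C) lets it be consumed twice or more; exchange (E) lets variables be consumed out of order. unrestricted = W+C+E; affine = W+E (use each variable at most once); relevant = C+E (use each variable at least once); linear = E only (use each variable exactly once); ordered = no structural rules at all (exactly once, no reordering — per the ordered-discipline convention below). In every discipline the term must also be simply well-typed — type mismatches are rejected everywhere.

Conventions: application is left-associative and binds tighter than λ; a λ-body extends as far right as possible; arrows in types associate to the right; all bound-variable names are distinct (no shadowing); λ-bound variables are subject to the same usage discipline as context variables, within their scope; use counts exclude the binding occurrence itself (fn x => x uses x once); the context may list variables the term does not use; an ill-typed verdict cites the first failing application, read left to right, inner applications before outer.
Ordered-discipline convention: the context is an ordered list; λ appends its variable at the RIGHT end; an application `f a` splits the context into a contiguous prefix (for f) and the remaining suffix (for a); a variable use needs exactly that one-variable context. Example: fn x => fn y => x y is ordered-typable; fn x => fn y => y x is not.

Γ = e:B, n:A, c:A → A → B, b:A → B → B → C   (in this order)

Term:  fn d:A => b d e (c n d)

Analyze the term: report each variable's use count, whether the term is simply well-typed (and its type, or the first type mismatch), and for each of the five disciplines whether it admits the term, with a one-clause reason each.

usage: e: 1; n: 1; c: 1; b: 1; d [bound]: 2
left-to-right use order: b, d, e, c, n, d
typing: the term checks, with type A → C
ordered: ✗, d ×2 used more than once (contraction)
linear: ✗, d ×2 used more than once (contraction)
affine: ✗, d ×2 used more than once (contraction)
relevant: ✓, e, n, c, b, d: all used, weakening unneeded
unrestricted: ✓, well-typed at A → C; no restrictions here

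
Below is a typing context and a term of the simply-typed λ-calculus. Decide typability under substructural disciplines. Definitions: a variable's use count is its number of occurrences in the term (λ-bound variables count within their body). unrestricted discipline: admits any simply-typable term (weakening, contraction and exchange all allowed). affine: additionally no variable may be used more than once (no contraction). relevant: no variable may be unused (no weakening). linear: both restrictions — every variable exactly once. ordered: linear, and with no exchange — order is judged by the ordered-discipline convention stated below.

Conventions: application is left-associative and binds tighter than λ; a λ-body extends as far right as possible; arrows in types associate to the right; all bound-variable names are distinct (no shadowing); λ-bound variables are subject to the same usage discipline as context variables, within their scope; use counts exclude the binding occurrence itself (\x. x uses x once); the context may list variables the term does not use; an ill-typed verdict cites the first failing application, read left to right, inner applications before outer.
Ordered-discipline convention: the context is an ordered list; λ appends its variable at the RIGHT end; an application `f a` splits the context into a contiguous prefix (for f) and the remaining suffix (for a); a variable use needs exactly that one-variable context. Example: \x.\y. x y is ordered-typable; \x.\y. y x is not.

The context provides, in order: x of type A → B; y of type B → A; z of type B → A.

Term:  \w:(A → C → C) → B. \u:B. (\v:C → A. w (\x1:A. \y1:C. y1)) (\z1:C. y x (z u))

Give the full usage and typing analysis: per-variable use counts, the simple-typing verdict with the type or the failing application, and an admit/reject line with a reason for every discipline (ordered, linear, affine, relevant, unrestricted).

variable uses: x: 1, y: 1, z: 1, w [bound]: 1, u [bound]: 1, v [bound]: 0, x1 [bound]: 0, y1 [bound]: 1, z1 [bound]: 0
order of uses: w, y1, y, x, z, u
typing: ill-typed: a function awaiting B gets A → B
ordered: ✗ — fails simple typing
linear: ✗ — a type mismatch blocks all five
affine: ✗ — the type mismatch rejects it
relevant: ✗ — not simply typable
unrestricted: ✗ — fails simple typing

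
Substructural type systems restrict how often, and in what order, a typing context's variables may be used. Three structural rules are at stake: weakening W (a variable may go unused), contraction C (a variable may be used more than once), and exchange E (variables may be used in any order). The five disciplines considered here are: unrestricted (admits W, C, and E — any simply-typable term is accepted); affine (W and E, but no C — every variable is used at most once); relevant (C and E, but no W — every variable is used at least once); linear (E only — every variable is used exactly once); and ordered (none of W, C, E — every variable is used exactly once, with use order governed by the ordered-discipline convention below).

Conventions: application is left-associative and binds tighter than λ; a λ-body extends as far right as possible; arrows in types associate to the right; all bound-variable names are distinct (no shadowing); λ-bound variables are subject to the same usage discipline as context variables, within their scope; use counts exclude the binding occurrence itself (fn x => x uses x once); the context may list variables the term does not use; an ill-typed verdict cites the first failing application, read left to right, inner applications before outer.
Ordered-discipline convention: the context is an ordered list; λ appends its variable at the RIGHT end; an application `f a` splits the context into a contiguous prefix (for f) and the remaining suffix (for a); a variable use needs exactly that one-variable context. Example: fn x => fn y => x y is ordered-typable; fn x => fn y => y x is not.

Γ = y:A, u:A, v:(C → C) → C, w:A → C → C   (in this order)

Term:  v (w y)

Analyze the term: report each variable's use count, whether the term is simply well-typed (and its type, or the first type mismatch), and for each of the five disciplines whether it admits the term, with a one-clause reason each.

usage: y=1; u=0; v=1; w=1
use order (left to right): v, w, y
typing: well-typed at C
ordered: ✗ — u left unused
linear: ✗ — u left unused
affine: ✓ — at most one use each (y, u, v, w)
relevant: ✗ — u left unused
unrestricted: ✓ — type-checks (C) and nothing is barred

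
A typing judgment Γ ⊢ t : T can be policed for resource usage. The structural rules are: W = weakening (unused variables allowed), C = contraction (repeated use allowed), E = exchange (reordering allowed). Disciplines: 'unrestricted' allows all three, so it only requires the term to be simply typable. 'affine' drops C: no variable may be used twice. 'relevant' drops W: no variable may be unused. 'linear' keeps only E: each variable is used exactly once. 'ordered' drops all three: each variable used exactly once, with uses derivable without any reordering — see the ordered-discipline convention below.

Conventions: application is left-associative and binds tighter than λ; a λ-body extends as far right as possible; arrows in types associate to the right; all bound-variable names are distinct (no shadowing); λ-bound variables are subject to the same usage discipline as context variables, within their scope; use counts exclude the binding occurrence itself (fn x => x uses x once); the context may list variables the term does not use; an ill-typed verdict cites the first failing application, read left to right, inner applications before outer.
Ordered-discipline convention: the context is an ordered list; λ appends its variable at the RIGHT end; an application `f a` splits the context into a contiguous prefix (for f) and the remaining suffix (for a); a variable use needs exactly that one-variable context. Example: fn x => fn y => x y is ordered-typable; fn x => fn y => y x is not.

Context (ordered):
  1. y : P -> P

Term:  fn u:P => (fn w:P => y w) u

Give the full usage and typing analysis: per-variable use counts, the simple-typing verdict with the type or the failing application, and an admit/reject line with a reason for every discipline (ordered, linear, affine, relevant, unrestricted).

variable uses: y: 1, u (bound): 1, w (bound): 1
left-to-right use order: y, w, u
typing: well-typed — term : P -> P
ordered ✓ (y, u, w: once each, no exchange needed)
linear ✓ (y, u, w: one use apiece)
affine ✓ (y, u, w: no repeats, contraction unneeded)
relevant ✓ (at least one use each (y, u, w))
unrestricted ✓ (simply typable at P -> P; W, C, E all held)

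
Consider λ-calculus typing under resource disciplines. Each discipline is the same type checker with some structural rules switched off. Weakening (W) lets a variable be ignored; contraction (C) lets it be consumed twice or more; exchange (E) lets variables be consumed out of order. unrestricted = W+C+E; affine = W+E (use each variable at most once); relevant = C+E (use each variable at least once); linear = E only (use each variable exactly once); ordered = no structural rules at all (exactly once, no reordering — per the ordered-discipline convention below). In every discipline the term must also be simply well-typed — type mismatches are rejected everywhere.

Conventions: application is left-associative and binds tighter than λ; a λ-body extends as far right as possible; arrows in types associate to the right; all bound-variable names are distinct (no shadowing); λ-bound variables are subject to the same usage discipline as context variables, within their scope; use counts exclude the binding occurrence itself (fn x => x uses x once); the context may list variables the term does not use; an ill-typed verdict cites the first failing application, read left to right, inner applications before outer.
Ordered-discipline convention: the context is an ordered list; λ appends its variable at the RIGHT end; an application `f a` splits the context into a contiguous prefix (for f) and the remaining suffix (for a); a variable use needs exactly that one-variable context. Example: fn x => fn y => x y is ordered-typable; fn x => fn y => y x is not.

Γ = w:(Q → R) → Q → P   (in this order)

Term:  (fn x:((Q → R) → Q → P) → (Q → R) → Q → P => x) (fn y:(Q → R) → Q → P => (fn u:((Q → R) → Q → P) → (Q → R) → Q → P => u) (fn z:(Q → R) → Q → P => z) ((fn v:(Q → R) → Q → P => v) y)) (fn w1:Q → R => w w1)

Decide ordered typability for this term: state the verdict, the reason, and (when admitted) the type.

yes — one use each (w, x, y, u, z, v, w1); ordered split holds; term : (Q → R) → Q → P
use counts: w ×1; x (bound) ×1; y (bound) ×1; u (bound) ×1; z (bound) ×1; v (bound) ×1; w1 (bound) ×1
use order (left to right): x, u, z, v, y, w, w1
typing: well-typed at (Q → R) → Q → P
all disciplines: ordered ✓, linear ✓, affine ✓, relevant ✓, unrestricted ✓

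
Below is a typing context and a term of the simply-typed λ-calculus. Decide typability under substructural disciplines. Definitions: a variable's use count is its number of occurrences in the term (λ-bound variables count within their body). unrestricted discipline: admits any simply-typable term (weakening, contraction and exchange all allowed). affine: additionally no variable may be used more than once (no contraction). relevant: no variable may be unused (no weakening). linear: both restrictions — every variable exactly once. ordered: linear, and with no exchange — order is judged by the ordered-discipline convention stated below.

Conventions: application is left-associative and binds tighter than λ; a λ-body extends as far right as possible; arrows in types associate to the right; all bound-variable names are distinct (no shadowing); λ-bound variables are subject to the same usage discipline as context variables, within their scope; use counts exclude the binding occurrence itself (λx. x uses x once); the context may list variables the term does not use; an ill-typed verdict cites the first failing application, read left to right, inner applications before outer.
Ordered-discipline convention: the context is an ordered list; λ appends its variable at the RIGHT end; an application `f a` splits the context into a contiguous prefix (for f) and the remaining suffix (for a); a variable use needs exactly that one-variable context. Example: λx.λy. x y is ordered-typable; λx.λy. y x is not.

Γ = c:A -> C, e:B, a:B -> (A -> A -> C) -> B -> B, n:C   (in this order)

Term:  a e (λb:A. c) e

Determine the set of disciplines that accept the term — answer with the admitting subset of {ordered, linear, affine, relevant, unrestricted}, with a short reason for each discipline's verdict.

admitting disciplines: unrestricted
usage: c: 1; e: 2; a: 1; n: 0; b (bound): 0
left-to-right use order: a, e, c, e
typing: well-typed at B
ordered ✗ (e ×2 used more than once (contraction); needs weakening: n, b unused)
linear ✗ (e ×2 used more than once (contraction); needs weakening: n, b unused)
affine ✗ (e ×2 used more than once (contraction))
relevant ✗ (needs weakening: n, b unused)
unrestricted ✓ (type-checks (B) and nothing is barred)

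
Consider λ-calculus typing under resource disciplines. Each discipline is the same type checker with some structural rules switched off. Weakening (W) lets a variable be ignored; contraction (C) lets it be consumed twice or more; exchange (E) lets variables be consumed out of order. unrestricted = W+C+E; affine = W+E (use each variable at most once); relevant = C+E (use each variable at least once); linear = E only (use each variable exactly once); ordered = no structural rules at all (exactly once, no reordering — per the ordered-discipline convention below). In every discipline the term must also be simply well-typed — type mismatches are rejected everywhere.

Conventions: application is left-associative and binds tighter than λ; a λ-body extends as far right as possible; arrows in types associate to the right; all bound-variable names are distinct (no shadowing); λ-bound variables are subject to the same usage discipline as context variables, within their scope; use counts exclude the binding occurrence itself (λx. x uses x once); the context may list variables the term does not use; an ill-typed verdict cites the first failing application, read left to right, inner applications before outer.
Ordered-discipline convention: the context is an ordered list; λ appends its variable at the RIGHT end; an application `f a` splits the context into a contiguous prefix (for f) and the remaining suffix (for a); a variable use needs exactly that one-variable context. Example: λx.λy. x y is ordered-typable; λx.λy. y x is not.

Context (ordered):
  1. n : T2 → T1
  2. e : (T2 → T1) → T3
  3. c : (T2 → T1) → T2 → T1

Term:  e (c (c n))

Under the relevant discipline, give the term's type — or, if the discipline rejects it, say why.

term : T3
use counts: n=1; e=1; c=2
use order (left to right): e, c, c, n
typing: well-typed — term : T3
all disciplines: ordered ✗; linear ✗; affine ✗; relevant ✓; unrestricted ✓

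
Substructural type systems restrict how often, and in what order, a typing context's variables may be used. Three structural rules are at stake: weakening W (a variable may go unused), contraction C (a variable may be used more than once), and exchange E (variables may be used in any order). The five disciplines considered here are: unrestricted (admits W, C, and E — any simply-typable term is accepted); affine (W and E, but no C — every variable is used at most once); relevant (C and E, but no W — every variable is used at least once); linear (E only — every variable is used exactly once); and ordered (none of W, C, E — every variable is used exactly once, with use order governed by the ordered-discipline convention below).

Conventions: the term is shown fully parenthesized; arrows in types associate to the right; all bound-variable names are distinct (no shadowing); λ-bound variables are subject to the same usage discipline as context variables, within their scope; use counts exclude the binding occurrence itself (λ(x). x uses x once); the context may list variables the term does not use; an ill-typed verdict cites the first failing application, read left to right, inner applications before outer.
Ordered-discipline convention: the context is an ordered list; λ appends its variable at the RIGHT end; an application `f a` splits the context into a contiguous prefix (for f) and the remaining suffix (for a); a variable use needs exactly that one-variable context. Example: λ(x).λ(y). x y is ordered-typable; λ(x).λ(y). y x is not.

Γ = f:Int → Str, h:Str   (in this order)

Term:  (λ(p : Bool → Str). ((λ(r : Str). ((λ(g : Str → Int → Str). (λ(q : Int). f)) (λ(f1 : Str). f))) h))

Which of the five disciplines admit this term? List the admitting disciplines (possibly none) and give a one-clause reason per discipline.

admitted by: unrestricted
variable uses: f=2; h=1; p (λ-bound)=0; r (λ-bound)=0; g (λ-bound)=0; q (λ-bound)=0; f1 (λ-bound)=0
left-to-right use order: f, f, h
typing: well-typed — term : (Bool → Str) → Int → Int → Str
ordered: ✗, needs contraction — f ×2; p, r, g, q, f1 never used (weakening)
linear: ✗, needs contraction — f ×2; p, r, g, q, f1 never used (weakening)
affine: ✗, needs contraction — f ×2
relevant: ✗, p, r, g, q, f1 never used (weakening)
unrestricted: ✓, simply typable at (Bool → Str) → Int → Int → Str; W, C, E all held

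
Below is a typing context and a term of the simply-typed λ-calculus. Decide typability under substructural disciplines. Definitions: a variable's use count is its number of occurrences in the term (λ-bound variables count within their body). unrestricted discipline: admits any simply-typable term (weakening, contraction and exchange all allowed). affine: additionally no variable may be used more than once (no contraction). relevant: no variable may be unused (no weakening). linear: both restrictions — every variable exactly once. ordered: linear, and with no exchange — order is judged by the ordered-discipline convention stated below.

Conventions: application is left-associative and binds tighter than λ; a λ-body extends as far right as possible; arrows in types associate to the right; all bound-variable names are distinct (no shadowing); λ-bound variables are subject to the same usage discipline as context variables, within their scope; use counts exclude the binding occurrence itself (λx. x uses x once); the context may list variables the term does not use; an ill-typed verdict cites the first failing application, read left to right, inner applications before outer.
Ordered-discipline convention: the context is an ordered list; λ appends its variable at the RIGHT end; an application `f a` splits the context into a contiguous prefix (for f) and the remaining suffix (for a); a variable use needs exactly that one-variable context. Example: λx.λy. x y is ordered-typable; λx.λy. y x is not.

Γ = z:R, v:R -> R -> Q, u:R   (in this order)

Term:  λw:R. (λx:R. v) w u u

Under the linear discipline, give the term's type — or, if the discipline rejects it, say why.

not well-typed under linear — uses contraction: u ×2; needs weakening: z, x unused
variable uses: z=0; v=1; u=2; w [bound]=1; x [bound]=0
left-to-right use order: v, w, u, u
typing: well-typed at R -> Q
per-discipline verdicts: ordered ✗, linear ✗, affine ✗, relevant ✗, unrestricted ✓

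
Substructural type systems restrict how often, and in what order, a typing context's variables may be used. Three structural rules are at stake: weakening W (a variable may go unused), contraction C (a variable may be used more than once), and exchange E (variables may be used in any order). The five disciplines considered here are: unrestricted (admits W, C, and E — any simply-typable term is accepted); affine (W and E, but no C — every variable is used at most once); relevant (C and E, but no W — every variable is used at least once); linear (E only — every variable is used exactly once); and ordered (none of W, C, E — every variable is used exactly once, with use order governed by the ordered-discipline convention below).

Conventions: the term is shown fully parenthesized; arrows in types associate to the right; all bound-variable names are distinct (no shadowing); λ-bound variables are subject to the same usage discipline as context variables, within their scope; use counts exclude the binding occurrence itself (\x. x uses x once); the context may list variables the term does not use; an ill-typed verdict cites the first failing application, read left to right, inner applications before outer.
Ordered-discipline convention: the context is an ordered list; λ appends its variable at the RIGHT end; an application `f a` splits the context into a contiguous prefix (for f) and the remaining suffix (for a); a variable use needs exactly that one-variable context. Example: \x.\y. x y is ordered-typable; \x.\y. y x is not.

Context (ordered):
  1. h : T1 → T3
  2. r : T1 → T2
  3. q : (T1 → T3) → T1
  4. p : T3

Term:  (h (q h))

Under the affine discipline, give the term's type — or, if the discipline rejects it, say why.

not well-typed under affine — h ×2 used more than once (contraction)
variable uses: h ×2; r ×0; q ×1; p ×0
left-to-right use order: h, q, h
typing: ✓ — T3
all disciplines: ordered ✗ · linear ✗ · affine ✗ · relevant ✗ · unrestricted ✓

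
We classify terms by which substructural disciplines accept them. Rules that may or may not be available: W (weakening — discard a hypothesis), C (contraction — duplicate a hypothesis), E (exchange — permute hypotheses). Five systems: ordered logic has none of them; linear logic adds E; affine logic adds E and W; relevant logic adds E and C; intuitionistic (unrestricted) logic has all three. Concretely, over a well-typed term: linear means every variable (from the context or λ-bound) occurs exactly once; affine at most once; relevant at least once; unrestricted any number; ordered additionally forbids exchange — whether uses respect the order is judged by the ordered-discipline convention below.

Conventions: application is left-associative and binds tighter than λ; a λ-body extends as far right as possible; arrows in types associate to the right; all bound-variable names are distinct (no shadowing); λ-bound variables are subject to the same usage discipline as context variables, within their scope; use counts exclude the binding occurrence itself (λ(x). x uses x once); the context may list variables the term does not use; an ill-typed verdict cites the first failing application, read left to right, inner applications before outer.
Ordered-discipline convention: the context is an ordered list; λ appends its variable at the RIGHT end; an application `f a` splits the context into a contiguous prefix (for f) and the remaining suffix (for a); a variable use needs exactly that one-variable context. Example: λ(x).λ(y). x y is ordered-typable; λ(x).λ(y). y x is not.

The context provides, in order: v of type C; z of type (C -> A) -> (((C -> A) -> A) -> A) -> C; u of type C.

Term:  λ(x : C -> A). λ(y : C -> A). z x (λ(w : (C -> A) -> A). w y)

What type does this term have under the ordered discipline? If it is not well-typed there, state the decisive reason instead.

not well-typed under ordered — v, u never used (weakening)
variable uses: v: 0×; z: 1×; u: 0×; x (bound): 1×; y (bound): 1×; w (bound): 1×
use order (left to right): z, x, w, y
typing: well-typed — term : (C -> A) -> (C -> A) -> C
all disciplines: ordered ✗, linear ✗, affine ✓, relevant ✗, unrestricted ✓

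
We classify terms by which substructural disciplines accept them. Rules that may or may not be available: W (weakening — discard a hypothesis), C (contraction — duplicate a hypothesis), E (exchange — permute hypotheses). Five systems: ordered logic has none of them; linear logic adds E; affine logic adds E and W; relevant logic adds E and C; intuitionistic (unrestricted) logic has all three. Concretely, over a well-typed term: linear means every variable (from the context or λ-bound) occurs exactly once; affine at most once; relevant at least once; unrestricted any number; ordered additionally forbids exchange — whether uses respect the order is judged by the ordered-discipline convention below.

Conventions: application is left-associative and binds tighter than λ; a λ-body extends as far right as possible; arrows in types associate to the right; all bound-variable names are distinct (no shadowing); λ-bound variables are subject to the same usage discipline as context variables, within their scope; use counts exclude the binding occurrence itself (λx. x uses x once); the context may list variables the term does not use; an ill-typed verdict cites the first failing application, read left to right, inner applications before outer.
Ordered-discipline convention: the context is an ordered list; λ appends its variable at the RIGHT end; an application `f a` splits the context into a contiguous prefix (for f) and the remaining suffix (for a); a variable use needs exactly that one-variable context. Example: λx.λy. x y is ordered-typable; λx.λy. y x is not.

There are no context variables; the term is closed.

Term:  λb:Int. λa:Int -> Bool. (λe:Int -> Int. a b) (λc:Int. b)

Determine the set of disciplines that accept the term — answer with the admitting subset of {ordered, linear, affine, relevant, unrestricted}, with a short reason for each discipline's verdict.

accepted by: unrestricted
use counts: b [bound]=2, a [bound]=1, e [bound]=0, c [bound]=0
use order (left to right): a, b, b
typing: the term checks, with type Int -> (Int -> Bool) -> Bool
ordered: ✗ — b ×2 used more than once (contraction); unused: e, c — weakening required
linear: ✗ — b ×2 used more than once (contraction); unused: e, c — weakening required
affine: ✗ — b ×2 used more than once (contraction)
relevant: ✗ — unused: e, c — weakening required
unrestricted: ✓ — typability at Int -> (Int -> Bool) -> Bool is all that's needed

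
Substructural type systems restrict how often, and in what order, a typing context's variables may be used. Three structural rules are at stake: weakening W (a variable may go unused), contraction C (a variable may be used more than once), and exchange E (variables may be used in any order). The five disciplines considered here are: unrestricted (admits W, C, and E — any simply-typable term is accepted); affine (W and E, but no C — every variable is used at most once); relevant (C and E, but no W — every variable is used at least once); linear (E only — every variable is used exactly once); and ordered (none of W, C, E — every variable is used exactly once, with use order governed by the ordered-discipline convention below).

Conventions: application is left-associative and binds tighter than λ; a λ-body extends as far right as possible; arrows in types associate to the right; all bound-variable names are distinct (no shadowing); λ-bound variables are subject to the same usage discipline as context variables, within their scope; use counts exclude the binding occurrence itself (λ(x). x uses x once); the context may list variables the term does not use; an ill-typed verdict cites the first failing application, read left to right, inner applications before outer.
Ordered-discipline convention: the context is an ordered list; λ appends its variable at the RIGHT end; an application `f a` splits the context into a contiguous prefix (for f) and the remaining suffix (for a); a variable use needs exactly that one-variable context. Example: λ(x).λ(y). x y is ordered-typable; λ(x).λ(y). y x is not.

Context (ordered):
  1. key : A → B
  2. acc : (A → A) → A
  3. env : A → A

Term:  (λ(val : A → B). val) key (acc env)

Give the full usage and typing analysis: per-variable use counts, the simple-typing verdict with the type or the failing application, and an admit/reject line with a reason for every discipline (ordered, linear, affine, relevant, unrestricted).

counts: key: 1, acc: 1, env: 1, val (λ-bound): 1
use order (left to right): val, key, acc, env
typing: well-typed at B
ordered: ✓, key, acc, env, val once each; derivable with no W/C/E
linear: ✓, exactly-once usage across key, acc, env, val
affine: ✓, no duplicate uses among key, acc, env, val
relevant: ✓, key, acc, env, val: all used, weakening unneeded
unrestricted: ✓, simply typable at B; W, C, E all held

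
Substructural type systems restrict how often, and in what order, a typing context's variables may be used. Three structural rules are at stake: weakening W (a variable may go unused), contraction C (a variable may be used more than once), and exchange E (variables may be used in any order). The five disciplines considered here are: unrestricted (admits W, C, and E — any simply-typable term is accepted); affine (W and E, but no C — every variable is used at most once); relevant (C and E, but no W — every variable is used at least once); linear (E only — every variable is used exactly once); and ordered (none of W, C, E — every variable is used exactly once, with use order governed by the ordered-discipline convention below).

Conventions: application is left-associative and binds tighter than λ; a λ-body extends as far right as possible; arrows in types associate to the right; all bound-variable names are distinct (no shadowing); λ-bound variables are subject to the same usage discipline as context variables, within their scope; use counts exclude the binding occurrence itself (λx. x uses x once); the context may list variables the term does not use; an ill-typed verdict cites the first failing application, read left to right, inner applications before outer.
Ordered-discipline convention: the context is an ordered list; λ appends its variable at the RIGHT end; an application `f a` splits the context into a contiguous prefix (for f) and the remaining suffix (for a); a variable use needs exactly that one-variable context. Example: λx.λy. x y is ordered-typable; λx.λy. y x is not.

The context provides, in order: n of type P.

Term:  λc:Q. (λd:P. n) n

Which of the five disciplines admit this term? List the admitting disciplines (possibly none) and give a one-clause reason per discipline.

admitting disciplines: unrestricted
usage: n: 2; c (λ-bound): 0; d (λ-bound): 0
use order (left to right): n, n
typing: ✓ — Q → P
ordered ✗ (repeated use of n ×2; c, d left unused)
linear ✗ (repeated use of n ×2; c, d left unused)
affine ✗ (repeated use of n ×2)
relevant ✗ (c, d left unused)
unrestricted ✓ (well-typed at Q → P; no restrictions here)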